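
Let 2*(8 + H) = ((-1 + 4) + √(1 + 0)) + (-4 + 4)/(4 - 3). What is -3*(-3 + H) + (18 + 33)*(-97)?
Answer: -4920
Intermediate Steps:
H = -6 (H = -8 + (((-1 + 4) + √(1 + 0)) + (-4 + 4)/(4 - 3))/2 = -8 + ((3 + √1) + 0/1)/2 = -8 + ((3 + 1) + 0*1)/2 = -8 + (4 + 0)/2 = -8 + (½)*4 = -8 + 2 = -6)
-3*(-3 + H) + (18 + 33)*(-97) = -3*(-3 - 6) + (18 + 33)*(-97) = -3*(-9) + 51*(-97) = 27 - 4947 = -4920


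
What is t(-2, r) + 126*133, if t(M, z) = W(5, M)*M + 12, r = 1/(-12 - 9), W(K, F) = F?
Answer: 16774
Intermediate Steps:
r = -1/21 (r = 1/(-21) = -1/21 ≈ -0.047619)
t(M, z) = 12 + M² (t(M, z) = M*M + 12 = M² + 12 = 12 + M²)
t(-2, r) + 126*133 = (12 + (-2)²) + 126*133 = (12 + 4) + 16758 = 16 + 16758 = 16774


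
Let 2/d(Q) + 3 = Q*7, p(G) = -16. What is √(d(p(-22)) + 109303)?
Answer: 11*√11946545/115 ≈ 330.61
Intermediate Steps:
d(Q) = 2/(-3 + 7*Q) (d(Q) = 2/(-3 + Q*7) = 2/(-3 + 7*Q))
√(d(p(-22)) + 109303) = √(2/(-3 + 7*(-16)) + 109303) = √(2/(-3 - 112) + 109303) = √(2/(-115) + 109303) = √(2*(-1/115) + 109303) = √(-2/115 + 109303) = √(12569843/115) = 11*√11946545/115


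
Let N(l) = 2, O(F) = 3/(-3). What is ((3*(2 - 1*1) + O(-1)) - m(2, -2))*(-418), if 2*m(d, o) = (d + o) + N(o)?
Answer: -418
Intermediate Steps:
O(F) = -1 (O(F) = 3*(-⅓) = -1)
m(d, o) = 1 + d/2 + o/2 (m(d, o) = ((d + o) + 2)/2 = (2 + d + o)/2 = 1 + d/2 + o/2)
((3*(2 - 1*1) + O(-1)) - m(2, -2))*(-418) = ((3*(2 - 1*1) - 1) - (1 + (½)*2 + (½)*(-2)))*(-418) = ((3*(2 - 1) - 1) - (1 + 1 - 1))*(-418) = ((3*1 - 1) - 1*1)*(-418) = ((3 - 1) - 1)*(-418) = (2 - 1)*(-418) = 1*(-418) = -418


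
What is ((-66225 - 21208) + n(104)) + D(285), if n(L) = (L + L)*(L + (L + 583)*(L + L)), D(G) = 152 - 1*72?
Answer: 29656647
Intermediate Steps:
D(G) = 80 (D(G) = 152 - 72 = 80)
n(L) = 2*L*(L + 2*L*(583 + L)) (n(L) = (2*L)*(L + (583 + L)*(2*L)) = (2*L)*(L + 2*L*(583 + L)) = 2*L*(L + 2*L*(583 + L)))
((-66225 - 21208) + n(104)) + D(285) = ((-66225 - 21208) + 104²*(2334 + 4*104)) + 80 = (-87433 + 10816*(2334 + 416)) + 80 = (-87433 + 10816*2750) + 80 = (-87433 + 29744000) + 80 = 29656567 + 80 = 29656647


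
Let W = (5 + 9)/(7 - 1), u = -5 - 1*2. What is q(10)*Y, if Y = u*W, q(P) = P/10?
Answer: -49/3 ≈ -16.333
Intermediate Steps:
u = -7 (u = -5 - 2 = -7)
W = 7/3 (W = 14/6 = 14*(⅙) = 7/3 ≈ 2.3333)
q(P) = P/10 (q(P) = P*(⅒) = P/10)
Y = -49/3 (Y = -7*7/3 = -49/3 ≈ -16.333)
q(10)*Y = ((⅒)*10)*(-49/3) = 1*(-49/3) = -49/3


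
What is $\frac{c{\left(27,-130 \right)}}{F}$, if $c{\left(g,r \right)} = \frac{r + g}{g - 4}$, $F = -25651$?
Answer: $\frac{103}{589973} \approx 0.00017458$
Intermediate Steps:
$c{\left(g,r \right)} = \frac{g + r}{-4 + g}$
$\frac{c{\left(27,-130 \right)}}{F} = \frac{\frac{1}{-4 + 27} \left(27 - 130\right)}{-25651} = \frac{1}{23} \left(-103\right) \left(- \frac{1}{25651}\right) = \left(- \frac{103}{23}\right) \left(- \frac{1}{25651}\right) = \frac{103}{589973}$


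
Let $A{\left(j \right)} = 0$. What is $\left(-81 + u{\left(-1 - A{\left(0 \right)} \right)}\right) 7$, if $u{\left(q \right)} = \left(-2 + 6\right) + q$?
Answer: $-546$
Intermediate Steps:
$u{\left(q \right)} = 4 + q$
$\left(-81 + u{\left(-1 - A{\left(0 \right)} \right)}\right) 7 = \left(-81 + \left(4 - 1\right)\right) 7 = \left(-81 + 3\right) 7 = \left(-78\right) 7 = -546$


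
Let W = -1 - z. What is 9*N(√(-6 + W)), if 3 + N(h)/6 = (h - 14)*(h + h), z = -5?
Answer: -378 - 1512*I*√2 ≈ -378.0 - 2138.3*I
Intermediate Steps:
W = 4 (W = -1 - 1*(-5) = -1 + 5 = 4)
N(h) = -18 + 12*h*(-14 + h) (N(h) = -18 + 6*((h - 14)*(h + h)) = -18 + 6*((-14 + h)*(2*h)) = -18 + 6*(2*h*(-14 + h)) = -18 + 12*h*(-14 + h))
9*N(√(-6 + W)) = 9*(-18 - 168*√(-6 + 4) + 12*(√(-6 + 4))²) = 9*(-18 - 168*I*√2 + 12*(√(-2))²) = 9*(-18 - 168*I*√2 + 12*(I*√2)²) = 9*(-18 - 168*I*√2 + 12*(-2)) = 9*(-18 - 168*I*√2 - 24) = 9*(-42 - 168*I*√2) = -378 - 1512*I*√2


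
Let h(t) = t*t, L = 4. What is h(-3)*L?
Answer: 36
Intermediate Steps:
h(t) = t²
h(-3)*L = (-3)²*4 = 9*4 = 36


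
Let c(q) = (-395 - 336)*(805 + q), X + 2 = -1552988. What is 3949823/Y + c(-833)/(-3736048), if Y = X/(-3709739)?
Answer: 6842951315935231267/725255647940 ≈ 9.4352e+6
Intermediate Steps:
X = -1552990 (X = -2 - 1552988 = -1552990)
c(q) = -588455 - 731*q (c(q) = -731*(805 + q) = -588455 - 731*q)
Y = 1552990/3709739 (Y = -1552990/(-3709739) = -1552990*(-1/3709739) = 1552990/3709739 ≈ 0.41862)
3949823/Y + c(-833)/(-3736048) = 3949823/(1552990/3709739) + (-588455 - 731*(-833))/(-3736048) = 3949823*(3709739/1552990) + (-588455 + 608923)*(-1/3736048) = 14652812426197/1552990 + 20468*(-1/3736048) = 14652812426197/1552990 - 5117/934012 = 6842951315935231267/725255647940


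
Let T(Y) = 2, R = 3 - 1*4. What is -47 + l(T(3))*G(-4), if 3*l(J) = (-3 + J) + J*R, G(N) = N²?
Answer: -63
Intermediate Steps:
R = -1 (R = 3 - 4 = -1)
l(J) = -1 (l(J) = ((-3 + J) + J*(-1))/3 = ((-3 + J) - J)/3 = (⅓)*(-3) = -1)
-47 + l(T(3))*G(-4) = -47 - 1*(-4)² = -47 - 1*16 = -47 - 16 = -63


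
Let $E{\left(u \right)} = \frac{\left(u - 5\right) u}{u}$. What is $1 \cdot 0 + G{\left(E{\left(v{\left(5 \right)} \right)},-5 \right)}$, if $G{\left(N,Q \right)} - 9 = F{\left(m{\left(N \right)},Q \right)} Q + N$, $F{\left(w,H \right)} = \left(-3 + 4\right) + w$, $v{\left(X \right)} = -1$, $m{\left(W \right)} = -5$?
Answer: $23$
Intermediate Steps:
$E{\left(u \right)} = -5 + u$ ($E{\left(u \right)} = \frac{\left(-5 + u\right) u}{u} = \frac{u \left(-5 + u\right)}{u} = -5 + u$)
$F{\left(w,H \right)} = 1 + w$
$G{\left(N,Q \right)} = 9 + N - 4 Q$ ($G{\left(N,Q \right)} = 9 + \left(\left(1 - 5\right) Q + N\right) = 9 + \left(- 4 Q + N\right) = 9 + \left(N - 4 Q\right) = 9 + N - 4 Q$)
$1 \cdot 0 + G{\left(E{\left(v{\left(5 \right)} \right)},-5 \right)} = 1 \cdot 0 - -23 = 0 + \left(9 - 6 + 20\right) = 0 + 23 = 23$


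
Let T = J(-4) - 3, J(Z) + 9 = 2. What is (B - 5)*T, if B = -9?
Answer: 140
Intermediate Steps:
J(Z) = -7 (J(Z) = -9 + 2 = -7)
T = -10 (T = -7 - 3 = -10)
(B - 5)*T = (-9 - 5)*(-10) = -14*(-10) = 140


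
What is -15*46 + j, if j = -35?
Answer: -725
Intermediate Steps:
-15*46 + j = -15*46 - 35 = -690 - 35 = -725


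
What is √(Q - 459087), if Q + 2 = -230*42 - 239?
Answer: 2*I*√117247 ≈ 684.83*I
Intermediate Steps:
Q = -9901 (Q = -2 + (-230*42 - 239) = -2 + (-9660 - 239) = -2 - 9899 = -9901)
√(Q - 459087) = √(-9901 - 459087) = √(-468988) = 2*I*√117247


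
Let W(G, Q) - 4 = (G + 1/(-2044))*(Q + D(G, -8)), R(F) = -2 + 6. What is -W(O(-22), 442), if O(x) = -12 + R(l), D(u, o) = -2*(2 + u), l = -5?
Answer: 3708043/1022 ≈ 3628.2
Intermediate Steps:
R(F) = 4
D(u, o) = -4 - 2*u
O(x) = -8 (O(x) = -12 + 4 = -8)
W(G, Q) = 4 + (-1/2044 + G)*(-4 + Q - 2*G) (W(G, Q) = 4 + (G + 1/(-2044))*(Q + (-4 - 2*G)) = 4 + (G - 1/2044)*(-4 + Q - 2*G) = 4 + (-1/2044 + G)*(-4 + Q - 2*G))
-W(O(-22), 442) = -(2045/511 - 2*(-8)**2 - 4087/1022*(-8) - 1/2044*442 - 8*442) = -(2045/511 - 2*64 + 16348/511 - 221/1022 - 3536) = -(2045/511 - 128 + 16348/511 - 221/1022 - 3536) = -1*(-3708043/1022) = 3708043/1022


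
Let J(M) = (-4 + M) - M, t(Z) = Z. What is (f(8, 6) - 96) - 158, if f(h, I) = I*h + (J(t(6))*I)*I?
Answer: -350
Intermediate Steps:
J(M) = -4
f(h, I) = -4*I² + I*h (f(h, I) = I*h + (-4*I)*I = I*h - 4*I² = -4*I² + I*h)
(f(8, 6) - 96) - 158 = (6*(8 - 4*6) - 96) - 158 = (6*(8 - 24) - 96) - 158 = (6*(-16) - 96) - 158 = (-96 - 96) - 158 = -192 - 158 = -350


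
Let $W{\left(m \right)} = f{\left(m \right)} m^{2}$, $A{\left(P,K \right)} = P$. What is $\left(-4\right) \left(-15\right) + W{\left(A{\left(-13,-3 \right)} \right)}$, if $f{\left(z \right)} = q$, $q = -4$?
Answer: $-616$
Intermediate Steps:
$f{\left(z \right)} = -4$
$W{\left(m \right)} = - 4 m^{2}$
$\left(-4\right) \left(-15\right) + W{\left(A{\left(-13,-3 \right)} \right)} = \left(-4\right) \left(-15\right) - 4 \left(-13\right)^{2} = 60 - 676 = -616$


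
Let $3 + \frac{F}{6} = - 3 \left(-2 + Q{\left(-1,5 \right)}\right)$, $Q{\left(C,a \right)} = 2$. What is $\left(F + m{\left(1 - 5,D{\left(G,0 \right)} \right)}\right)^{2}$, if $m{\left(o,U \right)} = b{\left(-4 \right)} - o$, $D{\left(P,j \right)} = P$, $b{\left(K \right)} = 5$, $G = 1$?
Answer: $81$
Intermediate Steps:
$m{\left(o,U \right)} = 5 - o$
$F = -18$ ($F = -18 + 6 \left(- 3 \left(-2 + 2\right)\right) = -18 + 6 \left(\left(-3\right) 0\right) = -18 + 6 \cdot 0 = -18 + 0 = -18$)
$\left(F + m{\left(1 - 5,D{\left(G,0 \right)} \right)}\right)^{2} = \left(-18 + \left(5 - \left(1 - 5\right)\right)\right)^{2} = \left(-18 + \left(5 - -4\right)\right)^{2} = \left(-18 + \left(5 + 4\right)\right)^{2} = \left(-18 + 9\right)^{2} = \left(-9\right)^{2} = 81$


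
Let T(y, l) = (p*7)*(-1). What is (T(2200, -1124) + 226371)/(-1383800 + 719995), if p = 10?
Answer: -226301/663805 ≈ -0.34091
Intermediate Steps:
T(y, l) = -70 (T(y, l) = (10*7)*(-1) = 70*(-1) = -70)
(T(2200, -1124) + 226371)/(-1383800 + 719995) = (-70 + 226371)/(-1383800 + 719995) = 226301/(-663805) = 226301*(-1/663805) = -226301/663805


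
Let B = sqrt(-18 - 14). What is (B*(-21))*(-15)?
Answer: 1260*I*sqrt(2) ≈ 1781.9*I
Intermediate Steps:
B = 4*I*sqrt(2) (B = sqrt(-32) = 4*I*sqrt(2) ≈ 5.6569*I)
(B*(-21))*(-15) = ((4*I*sqrt(2))*(-21))*(-15) = -84*I*sqrt(2)*(-15) = 1260*I*sqrt(2)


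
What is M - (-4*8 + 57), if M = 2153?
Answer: 2128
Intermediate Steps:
M - (-4*8 + 57) = 2153 - (-4*8 + 57) = 2153 - (-32 + 57) = 2153 - 1*25 = 2153 - 25 = 2128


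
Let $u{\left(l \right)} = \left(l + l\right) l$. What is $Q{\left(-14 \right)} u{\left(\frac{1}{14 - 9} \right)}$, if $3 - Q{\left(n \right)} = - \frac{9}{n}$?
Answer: $\frac{33}{175} \approx 0.18857$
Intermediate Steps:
$u{\left(l \right)} = 2 l^{2}$ ($u{\left(l \right)} = 2 l l = 2 l^{2}$)
$Q{\left(n \right)} = 3 + \frac{9}{n}$ ($Q{\left(n \right)} = 3 - - \frac{9}{n} = 3 + \frac{9}{n}$)
$Q{\left(-14 \right)} u{\left(\frac{1}{14 - 9} \right)} = \left(3 + \frac{9}{-14}\right) 2 \left(\frac{1}{14 - 9}\right)^{2} = \left(3 + 9 \left(- \frac{1}{14}\right)\right) 2 \left(\frac{1}{5}\right)^{2} = \left(3 - \frac{9}{14}\right) \frac{2}{25} = \frac{33 \cdot 2 \cdot \frac{1}{25}}{14} = \frac{33}{14} \cdot \frac{2}{25} = \frac{33}{175}$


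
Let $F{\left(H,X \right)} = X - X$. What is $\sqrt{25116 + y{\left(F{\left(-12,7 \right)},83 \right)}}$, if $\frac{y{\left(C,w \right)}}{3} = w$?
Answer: $\sqrt{25365} \approx 159.26$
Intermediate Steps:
$F{\left(H,X \right)} = 0$
$y{\left(C,w \right)} = 3 w$
$\sqrt{25116 + y{\left(F{\left(-12,7 \right)},83 \right)}} = \sqrt{25116 + 3 \cdot 83} = \sqrt{25116 + 249} = \sqrt{25365}$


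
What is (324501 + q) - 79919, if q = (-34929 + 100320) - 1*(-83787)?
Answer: 393760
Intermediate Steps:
q = 149178 (q = 65391 + 83787 = 149178)
(324501 + q) - 79919 = (324501 + 149178) - 79919 = 473679 - 79919 = 393760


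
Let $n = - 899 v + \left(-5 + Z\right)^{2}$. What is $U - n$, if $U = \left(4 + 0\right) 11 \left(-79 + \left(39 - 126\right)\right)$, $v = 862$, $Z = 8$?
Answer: $767625$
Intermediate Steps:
$U = -7304$ ($U = 4 \cdot 11 \left(-79 + \left(39 - 126\right)\right) = 44 \left(-79 - 87\right) = 44 \left(-166\right) = -7304$)
$n = -774929$ ($n = \left(-899\right) 862 + \left(-5 + 8\right)^{2} = -774938 + 3^{2} = -774938 + 9 = -774929$)
$U - n = -7304 - -774929 = -7304 + 774929 = 767625$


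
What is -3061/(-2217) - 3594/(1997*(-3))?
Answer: 8768783/4427349 ≈ 1.9806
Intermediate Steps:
-3061/(-2217) - 3594/(1997*(-3)) = -3061*(-1/2217) - 3594/(-5991) = 3061/2217 - 3594*(-1/5991) = 3061/2217 + 1198/1997 = 8768783/4427349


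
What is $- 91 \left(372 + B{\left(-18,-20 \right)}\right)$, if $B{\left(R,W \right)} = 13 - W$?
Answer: $-36855$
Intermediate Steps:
$- 91 \left(372 + B{\left(-18,-20 \right)}\right) = - 91 \left(372 + \left(13 - -20\right)\right) = - 91 \left(372 + \left(13 + 20\right)\right) = - 91 \left(372 + 33\right) = \left(-91\right) 405 = -36855$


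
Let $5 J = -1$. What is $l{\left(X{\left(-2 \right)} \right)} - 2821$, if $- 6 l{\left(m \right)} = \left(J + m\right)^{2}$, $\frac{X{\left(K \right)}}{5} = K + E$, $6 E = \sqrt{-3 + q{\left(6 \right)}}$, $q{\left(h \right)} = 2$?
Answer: $- \frac{15326411}{5400} + \frac{17 i}{6} \approx -2838.2 + 2.8333 i$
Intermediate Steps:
$J = - \frac{1}{5}$ ($J = \frac{1}{5} \left(-1\right) = - \frac{1}{5} \approx -0.2$)
$E = \frac{i}{6}$ ($E = \frac{\sqrt{-3 + 2}}{6} = \frac{\sqrt{-1}}{6} = \frac{i}{6} \approx 0.16667 i$)
$X{\left(K \right)} = 5 K + \frac{5 i}{6}$ ($X{\left(K \right)} = 5 \left(K + \frac{i}{6}\right) = 5 K + \frac{5 i}{6}$)
$l{\left(m \right)} = - \frac{\left(- \frac{1}{5} + m\right)^{2}}{6}$
$l{\left(X{\left(-2 \right)} \right)} - 2821 = - \frac{\left(-1 + 5 \left(5 \left(-2\right) + \frac{5 i}{6}\right)\right)^{2}}{150} - 2821 = - \frac{\left(-1 + 5 \left(-10 + \frac{5 i}{6}\right)\right)^{2}}{150} - 2821 = - \frac{\left(-1 - \left(50 - \frac{25 i}{6}\right)\right)^{2}}{150} - 2821 = - \frac{\left(-51 + \frac{25 i}{6}\right)^{2}}{150} - 2821 = -2821 - \frac{\left(-51 + \frac{25 i}{6}\right)^{2}}{150}$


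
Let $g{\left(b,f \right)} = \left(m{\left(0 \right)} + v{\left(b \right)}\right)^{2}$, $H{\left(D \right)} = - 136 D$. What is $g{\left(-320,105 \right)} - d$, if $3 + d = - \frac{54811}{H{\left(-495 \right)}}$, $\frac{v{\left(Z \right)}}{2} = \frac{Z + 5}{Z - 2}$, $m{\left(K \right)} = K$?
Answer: $\frac{272154859}{35612280} \approx 7.6422$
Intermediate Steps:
$v{\left(Z \right)} = \frac{2 \left(5 + Z\right)}{-2 + Z}$ ($v{\left(Z \right)} = 2 \frac{Z + 5}{Z - 2} = 2 \frac{5 + Z}{-2 + Z} = \frac{2 \left(5 + Z\right)}{-2 + Z}$)
$g{\left(b,f \right)} = \frac{4 \left(5 + b\right)^{2}}{\left(-2 + b\right)^{2}}$ ($g{\left(b,f \right)} = \left(0 + \frac{2 \left(5 + b\right)}{-2 + b}\right)^{2} = \left(\frac{2 \left(5 + b\right)}{-2 + b}\right)^{2} = \frac{4 \left(5 + b\right)^{2}}{\left(-2 + b\right)^{2}}$)
$d = - \frac{256771}{67320}$ ($d = -3 - \frac{54811}{\left(-136\right) \left(-495\right)} = -3 - \frac{54811}{67320} = - \frac{256771}{67320} \approx -3.8142$)
$g{\left(-320,105 \right)} - d = \frac{4 \left(5 - 320\right)^{2}}{\left(-2 - 320\right)^{2}} - - \frac{256771}{67320} = \frac{4 \left(-315\right)^{2}}{103684} + \frac{256771}{67320} = 4 \cdot \frac{1}{103684} \cdot 99225 + \frac{256771}{67320} = \frac{2025}{529} + \frac{256771}{67320} = \frac{272154859}{35612280}$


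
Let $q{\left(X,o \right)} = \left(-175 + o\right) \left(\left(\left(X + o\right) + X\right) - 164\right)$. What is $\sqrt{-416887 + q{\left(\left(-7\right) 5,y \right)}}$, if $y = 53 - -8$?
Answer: $i \sqrt{397165} \approx 630.21 i$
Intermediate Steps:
$y = 61$ ($y = 53 + 8 = 61$)
$q{\left(X,o \right)} = \left(-175 + o\right) \left(-164 + o + 2 X\right)$ ($q{\left(X,o \right)} = \left(-175 + o\right) \left(\left(o + 2 X\right) - 164\right) = \left(-175 + o\right) \left(-164 + o + 2 X\right)$)
$\sqrt{-416887 + q{\left(\left(-7\right) 5,y \right)}} = \sqrt{-416887 + \left(28700 + 61^{2} - 350 \left(\left(-7\right) 5\right) - 20679 + 2 \left(\left(-7\right) 5\right) 61\right)} = \sqrt{-416887 + \left(28700 + 3721 - -12250 - 20679 + 2 \left(-35\right) 61\right)} = \sqrt{-416887 + \left(28700 + 3721 + 12250 - 20679 - 4270\right)} = \sqrt{-416887 + 19722} = \sqrt{-397165} = i \sqrt{397165}$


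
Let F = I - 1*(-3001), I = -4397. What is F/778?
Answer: -698/389 ≈ -1.7943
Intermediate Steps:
F = -1396 (F = -4397 - 1*(-3001) = -4397 + 3001 = -1396)
F/778 = -1396/778 = -1396*1/778 = -698/389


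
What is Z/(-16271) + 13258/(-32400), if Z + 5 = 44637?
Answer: -830898859/263590200 ≈ -3.1522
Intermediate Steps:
Z = 44632 (Z = -5 + 44637 = 44632)
Z/(-16271) + 13258/(-32400) = 44632/(-16271) + 13258/(-32400) = 44632*(-1/16271) + 13258*(-1/32400) = -44632/16271 - 6629/16200 = -830898859/263590200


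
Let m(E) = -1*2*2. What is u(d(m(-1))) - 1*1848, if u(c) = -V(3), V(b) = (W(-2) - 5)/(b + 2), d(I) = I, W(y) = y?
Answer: -9233/5 ≈ -1846.6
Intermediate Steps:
m(E) = -4 (m(E) = -2*2 = -4)
V(b) = -7/(2 + b) (V(b) = (-2 - 5)/(b + 2) = -7/(2 + b))
u(c) = 7/5 (u(c) = -(-7)/(2 + 3) = -(-7)/5 = -1*(-7/5) = 7/5)
u(d(m(-1))) - 1*1848 = 7/5 - 1*1848 = 7/5 - 1848 = -9233/5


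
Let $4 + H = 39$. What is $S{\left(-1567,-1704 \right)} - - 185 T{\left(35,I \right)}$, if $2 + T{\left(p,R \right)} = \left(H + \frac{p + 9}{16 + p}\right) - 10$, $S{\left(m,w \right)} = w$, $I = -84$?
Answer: $\frac{138241}{51} \approx 2710.6$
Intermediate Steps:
$H = 35$ ($H = -4 + 39 = 35$)
$T{\left(p,R \right)} = 23 + \frac{9 + p}{16 + p}$ ($T{\left(p,R \right)} = -2 + \left(\left(35 + \frac{p + 9}{16 + p}\right) - 10\right) = -2 + \left(\left(35 + \frac{9 + p}{16 + p}\right) - 10\right) = -2 + \left(25 + \frac{9 + p}{16 + p}\right) = 23 + \frac{9 + p}{16 + p}$)
$S{\left(-1567,-1704 \right)} - - 185 T{\left(35,I \right)} = -1704 - - 185 \frac{377 + 24 \cdot 35}{16 + 35} = -1704 - - 185 \frac{377 + 840}{51} = -1704 - - 185 \cdot \frac{1}{51} \cdot 1217 = -1704 - \left(-185\right) \frac{1217}{51} = -1704 - - \frac{225145}{51} = -1704 + \frac{225145}{51} = \frac{138241}{51}$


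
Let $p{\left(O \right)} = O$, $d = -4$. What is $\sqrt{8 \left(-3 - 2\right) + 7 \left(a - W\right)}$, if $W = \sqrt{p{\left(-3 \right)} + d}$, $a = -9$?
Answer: $\sqrt{-103 - 7 i \sqrt{7}} \approx 0.90879 - 10.189 i$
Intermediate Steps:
$W = i \sqrt{7}$ ($W = \sqrt{-3 - 4} = \sqrt{-7} = i \sqrt{7} \approx 2.6458 i$)
$\sqrt{8 \left(-3 - 2\right) + 7 \left(a - W\right)} = \sqrt{8 \left(-3 - 2\right) + 7 \left(-9 - i \sqrt{7}\right)} = \sqrt{8 \left(-5\right) - \left(63 + 7 i \sqrt{7}\right)} = \sqrt{-40 - \left(63 + 7 i \sqrt{7}\right)} = \sqrt{-103 - 7 i \sqrt{7}}$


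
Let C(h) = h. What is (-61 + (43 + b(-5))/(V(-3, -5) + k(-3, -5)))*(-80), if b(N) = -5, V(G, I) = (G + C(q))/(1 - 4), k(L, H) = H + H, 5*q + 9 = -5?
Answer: 636080/121 ≈ 5256.9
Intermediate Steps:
q = -14/5 (q = -9/5 + (⅕)*(-5) = -9/5 - 1 = -14/5 ≈ -2.8000)
k(L, H) = 2*H
V(G, I) = 14/15 - G/3 (V(G, I) = (G - 14/5)/(1 - 4) = (-14/5 + G)/(-3) = (-14/5 + G)*(-⅓) = 14/15 - G/3)
(-61 + (43 + b(-5))/(V(-3, -5) + k(-3, -5)))*(-80) = (-61 + (43 - 5)/((14/15 - ⅓*(-3)) + 2*(-5)))*(-80) = (-61 + 38/((14/15 + 1) - 10))*(-80) = (-61 + 38/(29/15 - 10))*(-80) = (-61 + 38/(-121/15))*(-80) = (-61 + 38*(-15/121))*(-80) = (-61 - 570/121)*(-80) = -7951/121*(-80) = 636080/121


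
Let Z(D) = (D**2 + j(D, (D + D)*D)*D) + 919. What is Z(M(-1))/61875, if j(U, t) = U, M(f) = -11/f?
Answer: 129/6875 ≈ 0.018764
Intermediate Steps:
Z(D) = 919 + 2*D**2 (Z(D) = (D**2 + D*D) + 919 = (D**2 + D**2) + 919 = 2*D**2 + 919 = 919 + 2*D**2)
Z(M(-1))/61875 = (919 + 2*(-11/(-1))**2)/61875 = (919 + 2*(-11*(-1))**2)*(1/61875) = (919 + 2*11**2)*(1/61875) = (919 + 2*121)*(1/61875) = (919 + 242)*(1/61875) = 1161*(1/61875) = 129/6875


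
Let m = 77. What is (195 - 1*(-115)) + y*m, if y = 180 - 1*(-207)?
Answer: 30109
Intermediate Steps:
y = 387 (y = 180 + 207 = 387)
(195 - 1*(-115)) + y*m = (195 - 1*(-115)) + 387*77 = (195 + 115) + 29799 = 310 + 29799 = 30109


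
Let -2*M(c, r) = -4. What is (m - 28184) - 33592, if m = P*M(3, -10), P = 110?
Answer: -61556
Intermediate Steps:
M(c, r) = 2 (M(c, r) = -½*(-4) = 2)
m = 220 (m = 110*2 = 220)
(m - 28184) - 33592 = (220 - 28184) - 33592 = -27964 - 33592 = -61556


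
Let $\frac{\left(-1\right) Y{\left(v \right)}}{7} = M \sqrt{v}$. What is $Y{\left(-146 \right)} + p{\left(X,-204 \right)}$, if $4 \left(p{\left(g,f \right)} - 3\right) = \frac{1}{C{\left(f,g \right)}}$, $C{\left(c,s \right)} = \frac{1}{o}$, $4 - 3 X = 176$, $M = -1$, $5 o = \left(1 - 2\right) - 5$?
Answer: $\frac{27}{10} + 7 i \sqrt{146} \approx 2.7 + 84.581 i$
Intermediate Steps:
$o = - \frac{6}{5}$ ($o = \frac{\left(1 - 2\right) - 5}{5} = \frac{-1 - 5}{5} = \frac{1}{5} \left(-6\right) = - \frac{6}{5} \approx -1.2$)
$X = - \frac{172}{3}$ ($X = \frac{4}{3} - \frac{176}{3} = - \frac{172}{3} \approx -57.333$)
$C{\left(c,s \right)} = - \frac{5}{6}$ ($C{\left(c,s \right)} = \frac{1}{- \frac{6}{5}} = - \frac{5}{6}$)
$p{\left(g,f \right)} = \frac{27}{10}$ ($p{\left(g,f \right)} = 3 + \frac{1}{4 \left(- \frac{5}{6}\right)} = 3 + \frac{1}{4} \left(- \frac{6}{5}\right) = 3 - \frac{3}{10} = \frac{27}{10}$)
$Y{\left(v \right)} = 7 \sqrt{v}$ ($Y{\left(v \right)} = - 7 \left(- \sqrt{v}\right) = 7 \sqrt{v}$)
$Y{\left(-146 \right)} + p{\left(X,-204 \right)} = 7 \sqrt{-146} + \frac{27}{10} = 7 i \sqrt{146} + \frac{27}{10} = \frac{27}{10} + 7 i \sqrt{146}$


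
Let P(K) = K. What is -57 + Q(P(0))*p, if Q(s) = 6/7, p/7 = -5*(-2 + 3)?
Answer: -87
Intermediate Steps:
p = -35 (p = 7*(-5*(-2 + 3)) = 7*(-5*1) = 7*(-5) = -35)
Q(s) = 6/7 (Q(s) = 6*(⅐) = 6/7)
-57 + Q(P(0))*p = -57 + (6/7)*(-35) = -57 - 30 = -87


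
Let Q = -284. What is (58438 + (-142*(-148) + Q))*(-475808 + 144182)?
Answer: -26254830420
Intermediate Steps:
(58438 + (-142*(-148) + Q))*(-475808 + 144182) = (58438 + (-142*(-148) - 284))*(-475808 + 144182) = (58438 + (21016 - 284))*(-331626) = (58438 + 20732)*(-331626) = 79170*(-331626) = -26254830420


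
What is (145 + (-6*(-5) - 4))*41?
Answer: 7011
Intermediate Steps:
(145 + (-6*(-5) - 4))*41 = (145 + (30 - 4))*41 = (145 + 26)*41 = 171*41 = 7011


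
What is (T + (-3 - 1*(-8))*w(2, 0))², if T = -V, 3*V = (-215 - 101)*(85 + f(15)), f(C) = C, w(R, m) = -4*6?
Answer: 975937600/9 ≈ 1.0844e+8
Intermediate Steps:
w(R, m) = -24
V = -31600/3 (V = ((-215 - 101)*(85 + 15))/3 = (-316*100)/3 = (⅓)*(-31600) = -31600/3 ≈ -10533.)
T = 31600/3 (T = -1*(-31600/3) = 31600/3 ≈ 10533.)
(T + (-3 - 1*(-8))*w(2, 0))² = (31600/3 + (-3 - 1*(-8))*(-24))² = (31600/3 + (-3 + 8)*(-24))² = (31600/3 + 5*(-24))² = (31600/3 - 120)² = (31240/3)² = 975937600/9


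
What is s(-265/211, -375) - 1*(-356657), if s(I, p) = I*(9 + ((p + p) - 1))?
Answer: 75451257/211 ≈ 3.5759e+5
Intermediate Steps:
s(I, p) = I*(8 + 2*p) (s(I, p) = I*(9 + (2*p - 1)) = I*(9 + (-1 + 2*p)) = I*(8 + 2*p))
s(-265/211, -375) - 1*(-356657) = 2*(-265/211)*(4 - 375) - 1*(-356657) = 2*(-265*1/211)*(-371) + 356657 = 2*(-265/211)*(-371) + 356657 = 196630/211 + 356657 = 75451257/211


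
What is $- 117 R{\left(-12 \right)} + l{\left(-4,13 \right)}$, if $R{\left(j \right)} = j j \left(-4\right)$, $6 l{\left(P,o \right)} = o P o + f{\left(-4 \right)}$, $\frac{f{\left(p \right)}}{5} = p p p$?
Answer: $67226$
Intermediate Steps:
$f{\left(p \right)} = 5 p^{3}$ ($f{\left(p \right)} = 5 p p p = 5 p^{2} p = 5 p^{3}$)
$l{\left(P,o \right)} = - \frac{160}{3} + \frac{P o^{2}}{6}$ ($l{\left(P,o \right)} = \frac{o P o + 5 \left(-4\right)^{3}}{6} = \frac{P o o + 5 \left(-64\right)}{6} = \frac{P o^{2} - 320}{6} = \frac{-320 + P o^{2}}{6} = - \frac{160}{3} + \frac{P o^{2}}{6}$)
$R{\left(j \right)} = - 4 j^{2}$ ($R{\left(j \right)} = j^{2} \left(-4\right) = - 4 j^{2}$)
$- 117 R{\left(-12 \right)} + l{\left(-4,13 \right)} = - 117 \left(- 4 \left(-12\right)^{2}\right) + \left(- \frac{160}{3} + \frac{1}{6} \left(-4\right) 13^{2}\right) = - 117 \left(\left(-4\right) 144\right) + \left(- \frac{160}{3} + \frac{1}{6} \left(-4\right) 169\right) = \left(-117\right) \left(-576\right) - 166 = 67392 - 166 = 67226$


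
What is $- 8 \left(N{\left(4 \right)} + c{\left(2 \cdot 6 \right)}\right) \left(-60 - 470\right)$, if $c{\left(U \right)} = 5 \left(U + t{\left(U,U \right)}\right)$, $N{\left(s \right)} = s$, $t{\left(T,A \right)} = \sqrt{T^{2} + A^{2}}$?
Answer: $271360 + 254400 \sqrt{2} \approx 6.3114 \cdot 10^{5}$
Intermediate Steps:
$t{\left(T,A \right)} = \sqrt{A^{2} + T^{2}}$
$c{\left(U \right)} = 5 U + 5 \sqrt{2} \sqrt{U^{2}}$ ($c{\left(U \right)} = 5 \left(U + \sqrt{U^{2} + U^{2}}\right) = 5 \left(U + \sqrt{2 U^{2}}\right) = 5 \left(U + \sqrt{2} \sqrt{U^{2}}\right) = 5 U + 5 \sqrt{2} \sqrt{U^{2}}$)
$- 8 \left(N{\left(4 \right)} + c{\left(2 \cdot 6 \right)}\right) \left(-60 - 470\right) = - 8 \left(4 + \left(5 \cdot 2 \cdot 6 + 5 \sqrt{2} \sqrt{\left(2 \cdot 6\right)^{2}}\right)\right) \left(-60 - 470\right) = - 8 \left(4 + \left(5 \cdot 12 + 5 \sqrt{2} \sqrt{12^{2}}\right)\right) \left(-530\right) = - 8 \left(4 + \left(60 + 5 \sqrt{2} \sqrt{144}\right)\right) \left(-530\right) = - 8 \left(4 + \left(60 + 5 \sqrt{2} \cdot 12\right)\right) \left(-530\right) = - 8 \left(4 + \left(60 + 60 \sqrt{2}\right)\right) \left(-530\right) = - 8 \left(64 + 60 \sqrt{2}\right) \left(-530\right) = \left(-512 - 480 \sqrt{2}\right) \left(-530\right) = 271360 + 254400 \sqrt{2}$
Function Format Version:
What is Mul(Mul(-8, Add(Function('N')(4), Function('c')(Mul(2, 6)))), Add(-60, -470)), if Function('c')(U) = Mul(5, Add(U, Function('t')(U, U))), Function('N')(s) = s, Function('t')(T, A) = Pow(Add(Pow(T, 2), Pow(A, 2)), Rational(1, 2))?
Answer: Add(271360, Mul(254400, Pow(2, Rational(1, 2)))) ≈ 6.3114e+5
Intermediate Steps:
Function('t')(T, A) = Pow(Add(Pow(A, 2), Pow(T, 2)), Rational(1, 2))
Function('c')(U) = Add(Mul(5, U), Mul(5, Pow(2, Rational(1, 2)), Pow(Pow(U, 2), Rational(1, 2)))) (Function('c')(U) = Mul(5, Add(U, Pow(Add(Pow(U, 2), Pow(U, 2)), Rational(1, 2)))) = Mul(5, Add(U, Pow(Mul(2, Pow(U, 2)), Rational(1, 2)))) = Mul(5, Add(U, Mul(Pow(2, Rational(1, 2)), Pow(Pow(U, 2), Rational(1, 2))))) = Add(Mul(5, U), Mul(5, Pow(2, Rational(1, 2)), Pow(Pow(U, 2), Rational(1, 2)))))
Mul(Mul(-8, Add(Function('N')(4), Function('c')(Mul(2, 6)))), Add(-60, -470)) = Mul(Mul(-8, Add(4, Add(Mul(5, Mul(2, 6)), Mul(5, Pow(2, Rational(1, 2)), Pow(Pow(Mul(2, 6), 2), Rational(1, 2)))))), Add(-60, -470)) = Mul(Mul(-8, Add(4, Add(Mul(5, 12), Mul(5, Pow(2, Rational(1, 2)), Pow(Pow(12, 2), Rational(1, 2)))))), -530) = Mul(Mul(-8, Add(4, Add(60, Mul(5, Pow(2, Rational(1, 2)), Pow(144, Rational(1, 2)))))), -530) = Mul(Mul(-8, Add(4, Add(60, Mul(5, Pow(2, Rational(1, 2)), 12)))), -530) = Mul(Mul(-8, Add(4, Add(60, Mul(60, Pow(2, Rational(1, 2)))))), -530) = Mul(Mul(-8, Add(64, Mul(60, Pow(2, Rational(1, 2))))), -530) = Mul(Add(-512, Mul(-480, Pow(2, Rational(1, 2)))), -530) = Add(271360, Mul(254400, Pow(2, Rational(1, 2))))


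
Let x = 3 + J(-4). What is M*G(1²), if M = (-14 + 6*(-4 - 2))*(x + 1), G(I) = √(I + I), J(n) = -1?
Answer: -150*√2 ≈ -212.13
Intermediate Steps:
G(I) = √2*√I (G(I) = √(2*I) = √2*√I)
x = 2 (x = 3 - 1 = 2)
M = -150 (M = (-14 + 6*(-4 - 2))*(2 + 1) = (-14 + 6*(-6))*3 = (-14 - 36)*3 = -50*3 = -150)
M*G(1²) = -150*√2*√(1²) = -150*√2*√1 = -150*√2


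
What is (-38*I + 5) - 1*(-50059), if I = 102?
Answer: 46188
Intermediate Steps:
(-38*I + 5) - 1*(-50059) = (-38*102 + 5) - 1*(-50059) = (-3876 + 5) + 50059 = -3871 + 50059 = 46188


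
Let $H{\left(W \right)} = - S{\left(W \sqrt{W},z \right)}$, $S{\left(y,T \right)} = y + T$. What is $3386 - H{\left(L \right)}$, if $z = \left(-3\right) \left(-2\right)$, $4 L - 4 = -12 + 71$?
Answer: $3392 + \frac{189 \sqrt{7}}{8} \approx 3454.5$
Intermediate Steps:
$L = \frac{63}{4}$ ($L = 1 + \frac{-12 + 71}{4} = 1 + \frac{1}{4} \cdot 59 = 1 + \frac{59}{4} = \frac{63}{4} \approx 15.75$)
$z = 6$
$S{\left(y,T \right)} = T + y$
$H{\left(W \right)} = -6 - W^{\frac{3}{2}}$ ($H{\left(W \right)} = - (6 + W \sqrt{W}) = - (6 + W^{\frac{3}{2}}) = -6 - W^{\frac{3}{2}}$)
$3386 - H{\left(L \right)} = 3386 - \left(-6 - \left(\frac{63}{4}\right)^{\frac{3}{2}}\right) = 3386 - \left(-6 - \frac{189 \sqrt{7}}{8}\right) = 3386 + \left(6 + \frac{189 \sqrt{7}}{8}\right) = 3392 + \frac{189 \sqrt{7}}{8}$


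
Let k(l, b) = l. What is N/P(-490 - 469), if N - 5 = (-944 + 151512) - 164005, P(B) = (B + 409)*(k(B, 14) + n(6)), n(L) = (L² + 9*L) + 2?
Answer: -6716/238425 ≈ -0.028168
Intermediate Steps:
n(L) = 2 + L² + 9*L
P(B) = (92 + B)*(409 + B) (P(B) = (B + 409)*(B + (2 + 6² + 9*6)) = (409 + B)*(B + (2 + 36 + 54)) = (409 + B)*(B + 92) = (409 + B)*(92 + B) = (92 + B)*(409 + B))
N = -13432 (N = 5 + ((-944 + 151512) - 164005) = 5 + (150568 - 164005) = 5 - 13437 = -13432)
N/P(-490 - 469) = -13432/(37628 + (-490 - 469)² + 501*(-490 - 469)) = -13432/(37628 + (-959)² + 501*(-959)) = -13432/(37628 + 919681 - 480459) = -13432/476850 = -13432*1/476850 = -6716/238425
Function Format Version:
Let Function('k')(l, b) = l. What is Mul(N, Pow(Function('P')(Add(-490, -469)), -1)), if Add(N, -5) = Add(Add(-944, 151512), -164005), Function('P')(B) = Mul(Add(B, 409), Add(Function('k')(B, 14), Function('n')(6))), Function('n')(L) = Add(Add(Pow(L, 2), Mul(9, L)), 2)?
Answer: Rational(-6716, 238425) ≈ -0.028168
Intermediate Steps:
Function('n')(L) = Add(2, Pow(L, 2), Mul(9, L))
Function('P')(B) = Mul(Add(92, B), Add(409, B)) (Function('P')(B) = Mul(Add(B, 409), Add(B, Add(2, Pow(6, 2), Mul(9, 6)))) = Mul(Add(409, B), Add(B, Add(2, 36, 54))) = Mul(Add(409, B), Add(B, 92)) = Mul(Add(409, B), Add(92, B)) = Mul(Add(92, B), Add(409, B)))
N = -13432 (N = Add(5, Add(Add(-944, 151512), -164005)) = Add(5, Add(150568, -164005)) = Add(5, -13437) = -13432)
Mul(N, Pow(Function('P')(Add(-490, -469)), -1)) = Mul(-13432, Pow(Add(37628, Pow(Add(-490, -469), 2), Mul(501, Add(-490, -469))), -1)) = Mul(-13432, Pow(Add(37628, Pow(-959, 2), Mul(501, -959)), -1)) = Mul(-13432, Pow(Add(37628, 919681, -480459), -1)) = Mul(-13432, Pow(476850, -1)) = Mul(-13432, Rational(1, 476850)) = Rational(-6716, 238425)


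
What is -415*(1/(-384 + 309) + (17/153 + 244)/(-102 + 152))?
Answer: -181853/90 ≈ -2020.6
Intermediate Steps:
-415*(1/(-384 + 309) + (17/153 + 244)/(-102 + 152)) = -415*(1/(-75) + (17*(1/153) + 244)/50) = -415*(-1/75 + (1/9 + 244)*(1/50)) = -415*(-1/75 + (2197/9)*(1/50)) = -415*(-1/75 + 2197/450) = -415*2191/450 = -181853/90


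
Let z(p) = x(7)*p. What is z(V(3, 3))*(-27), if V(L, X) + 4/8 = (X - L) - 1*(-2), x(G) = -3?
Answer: 243/2 ≈ 121.50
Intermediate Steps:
V(L, X) = 3/2 + X - L (V(L, X) = -½ + ((X - L) - 1*(-2)) = -½ + ((X - L) + 2) = -½ + (2 + X - L) = 3/2 + X - L)
z(p) = -3*p
z(V(3, 3))*(-27) = -3*(3/2 + 3 - 1*3)*(-27) = -3*(3/2 + 3 - 3)*(-27) = -3*3/2*(-27) = -9/2*(-27) = 243/2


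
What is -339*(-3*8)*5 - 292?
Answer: 40388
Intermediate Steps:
-339*(-3*8)*5 - 292 = -(-8136)*5 - 292 = -339*(-120) - 292 = 40680 - 292 = 40388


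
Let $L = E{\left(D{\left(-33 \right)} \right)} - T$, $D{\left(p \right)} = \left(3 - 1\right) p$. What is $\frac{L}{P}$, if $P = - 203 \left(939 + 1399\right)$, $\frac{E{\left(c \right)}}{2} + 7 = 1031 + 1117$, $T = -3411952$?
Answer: $- \frac{1708117}{237307} \approx -7.1979$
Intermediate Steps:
$D{\left(p \right)} = 2 p$
$E{\left(c \right)} = 4282$ ($E{\left(c \right)} = -14 + 2 \left(1031 + 1117\right) = -14 + 2 \cdot 2148 = -14 + 4296 = 4282$)
$P = -474614$ ($P = \left(-203\right) 2338 = -474614$)
$L = 3416234$ ($L = 4282 - -3411952 = 4282 + 3411952 = 3416234$)
$\frac{L}{P} = \frac{3416234}{-474614} = 3416234 \left(- \frac{1}{474614}\right) = - \frac{1708117}{237307}$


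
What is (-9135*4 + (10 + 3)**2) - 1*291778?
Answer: -328149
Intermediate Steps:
(-9135*4 + (10 + 3)**2) - 1*291778 = (-203*180 + 13**2) - 291778 = (-36540 + 169) - 291778 = -36371 - 291778 = -328149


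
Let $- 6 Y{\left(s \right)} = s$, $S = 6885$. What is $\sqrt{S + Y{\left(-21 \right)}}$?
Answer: $\frac{\sqrt{27554}}{2} \approx 82.997$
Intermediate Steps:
$Y{\left(s \right)} = - \frac{s}{6}$
$\sqrt{S + Y{\left(-21 \right)}} = \sqrt{6885 - - \frac{7}{2}} = \sqrt{6885 + \frac{7}{2}} = \sqrt{\frac{13777}{2}} = \frac{\sqrt{27554}}{2}$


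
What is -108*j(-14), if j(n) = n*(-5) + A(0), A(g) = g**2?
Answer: -7560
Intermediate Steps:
j(n) = -5*n (j(n) = n*(-5) + 0**2 = -5*n + 0 = -5*n)
-108*j(-14) = -(-540)*(-14) = -108*70 = -7560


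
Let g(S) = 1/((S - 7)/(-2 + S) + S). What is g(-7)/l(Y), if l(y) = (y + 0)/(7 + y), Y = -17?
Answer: -90/833 ≈ -0.10804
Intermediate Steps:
l(y) = y/(7 + y)
g(S) = 1/(S + (-7 + S)/(-2 + S)) (g(S) = 1/((-7 + S)/(-2 + S) + S) = 1/(S + (-7 + S)/(-2 + S)))
g(-7)/l(Y) = ((2 - 1*(-7))/(7 - 7 - 1*(-7)**2))/((-17/(7 - 17))) = ((2 + 7)/(7 - 7 - 1*49))/((-17/(-10))) = (9/(7 - 7 - 49))/((-17*(-1/10))) = (9/(-49))/(17/10) = -1/49*9*(10/17) = -9/49*10/17 = -90/833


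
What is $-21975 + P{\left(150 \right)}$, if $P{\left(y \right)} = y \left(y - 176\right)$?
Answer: $-25875$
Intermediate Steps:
$P{\left(y \right)} = y \left(-176 + y\right)$
$-21975 + P{\left(150 \right)} = -21975 + 150 \left(-176 + 150\right) = -21975 + 150 \left(-26\right) = -21975 - 3900 = -25875$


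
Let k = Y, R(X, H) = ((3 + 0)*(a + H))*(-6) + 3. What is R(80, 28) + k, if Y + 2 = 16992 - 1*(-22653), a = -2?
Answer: 39178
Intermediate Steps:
Y = 39643 (Y = -2 + (16992 - 1*(-22653)) = -2 + (16992 + 22653) = -2 + 39645 = 39643)
R(X, H) = 39 - 18*H (R(X, H) = ((3 + 0)*(-2 + H))*(-6) + 3 = (3*(-2 + H))*(-6) + 3 = (-6 + 3*H)*(-6) + 3 = (36 - 18*H) + 3 = 39 - 18*H)
k = 39643
R(80, 28) + k = (39 - 18*28) + 39643 = (39 - 504) + 39643 = -465 + 39643 = 39178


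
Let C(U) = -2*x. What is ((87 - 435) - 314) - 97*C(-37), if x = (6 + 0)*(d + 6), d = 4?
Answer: 10978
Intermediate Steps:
x = 60 (x = (6 + 0)*(4 + 6) = 6*10 = 60)
C(U) = -120 (C(U) = -2*60 = -120)
((87 - 435) - 314) - 97*C(-37) = ((87 - 435) - 314) - 97*(-120) = (-348 - 314) + 11640 = -662 + 11640 = 10978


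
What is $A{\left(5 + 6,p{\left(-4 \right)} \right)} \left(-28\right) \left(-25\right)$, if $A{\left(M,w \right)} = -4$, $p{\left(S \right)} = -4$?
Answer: $-2800$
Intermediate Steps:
$A{\left(5 + 6,p{\left(-4 \right)} \right)} \left(-28\right) \left(-25\right) = \left(-4\right) \left(-28\right) \left(-25\right) = 112 \left(-25\right) = -2800$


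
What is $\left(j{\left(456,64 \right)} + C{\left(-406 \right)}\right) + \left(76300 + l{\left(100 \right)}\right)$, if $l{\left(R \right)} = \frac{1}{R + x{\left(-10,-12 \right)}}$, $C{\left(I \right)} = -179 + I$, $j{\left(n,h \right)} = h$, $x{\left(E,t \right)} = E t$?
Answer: $\frac{16671381}{220} \approx 75779.0$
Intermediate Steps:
$l{\left(R \right)} = \frac{1}{120 + R}$ ($l{\left(R \right)} = \frac{1}{R - -120} = \frac{1}{R + 120} = \frac{1}{120 + R}$)
$\left(j{\left(456,64 \right)} + C{\left(-406 \right)}\right) + \left(76300 + l{\left(100 \right)}\right) = \left(64 - 585\right) + \left(76300 + \frac{1}{120 + 100}\right) = \left(64 - 585\right) + \left(76300 + \frac{1}{220}\right) = -521 + \left(76300 + \frac{1}{220}\right) = -521 + \frac{16786001}{220} = \frac{16671381}{220}$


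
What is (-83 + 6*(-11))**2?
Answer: 22201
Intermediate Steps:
(-83 + 6*(-11))**2 = (-83 - 66)**2 = (-149)**2 = 22201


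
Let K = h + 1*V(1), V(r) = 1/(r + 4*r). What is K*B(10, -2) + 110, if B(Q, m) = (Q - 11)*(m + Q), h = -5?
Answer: 742/5 ≈ 148.40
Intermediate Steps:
V(r) = 1/(5*r)
B(Q, m) = (-11 + Q)*(Q + m)
K = -24/5 (K = -5 + 1*((1/5)/1) = -5 + 1*((1/5)*1) = -5 + 1*(1/5) = -5 + 1/5 = -24/5 ≈ -4.8000)
K*B(10, -2) + 110 = -24*(10**2 - 11*10 - 11*(-2) + 10*(-2))/5 + 110 = -24*(100 - 110 + 22 - 20)/5 + 110 = -24/5*(-8) + 110 = 192/5 + 110 = 742/5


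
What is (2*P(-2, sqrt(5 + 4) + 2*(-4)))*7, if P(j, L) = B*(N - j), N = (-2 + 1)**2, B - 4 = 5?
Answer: 378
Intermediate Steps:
B = 9 (B = 4 + 5 = 9)
N = 1 (N = (-1)**2 = 1)
P(j, L) = 9 - 9*j (P(j, L) = 9*(1 - j) = 9 - 9*j)
(2*P(-2, sqrt(5 + 4) + 2*(-4)))*7 = (2*(9 - 9*(-2)))*7 = (2*(9 + 18))*7 = (2*27)*7 = 54*7 = 378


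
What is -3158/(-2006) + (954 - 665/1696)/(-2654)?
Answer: 5485198579/4514687552 ≈ 1.2150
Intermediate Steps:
-3158/(-2006) + (954 - 665/1696)/(-2654) = -3158*(-1/2006) + (954 - 665/1696)*(-1/2654) = 1579/1003 + (954 - 1*665/1696)*(-1/2654) = 1579/1003 + (954 - 665/1696)*(-1/2654) = 1579/1003 + (1617319/1696)*(-1/2654) = 1579/1003 - 1617319/4501184 = 5485198579/4514687552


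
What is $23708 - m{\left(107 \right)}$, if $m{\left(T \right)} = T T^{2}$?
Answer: $-1201335$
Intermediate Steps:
$m{\left(T \right)} = T^{3}$
$23708 - m{\left(107 \right)} = 23708 - 107^{3} = 23708 - 1225043 = -1201335$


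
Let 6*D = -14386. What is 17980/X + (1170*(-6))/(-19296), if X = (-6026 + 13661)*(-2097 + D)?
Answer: 334106741/919689704 ≈ 0.36328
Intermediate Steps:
D = -7193/3 (D = (⅙)*(-14386) = -7193/3 ≈ -2397.7)
X = -34316780 (X = (-6026 + 13661)*(-2097 - 7193/3) = 7635*(-13484/3) = -34316780)
17980/X + (1170*(-6))/(-19296) = 17980/(-34316780) + (1170*(-6))/(-19296) = 17980*(-1/34316780) - 7020*(-1/19296) = -899/1715839 + 195/536 = 334106741/919689704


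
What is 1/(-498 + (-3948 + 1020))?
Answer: -1/3426 ≈ -0.00029189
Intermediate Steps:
1/(-498 + (-3948 + 1020)) = 1/(-498 - 2928) = 1/(-3426) = -1/3426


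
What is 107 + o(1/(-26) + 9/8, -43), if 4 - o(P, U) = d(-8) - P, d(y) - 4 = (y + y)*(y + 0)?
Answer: -2071/104 ≈ -19.913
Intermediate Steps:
d(y) = 4 + 2*y² (d(y) = 4 + (y + y)*(y + 0) = 4 + (2*y)*y = 4 + 2*y²)
o(P, U) = -128 + P (o(P, U) = 4 - ((4 + 2*(-8)²) - P) = 4 - ((4 + 2*64) - P) = 4 - ((4 + 128) - P) = 4 - (132 - P) = 4 + (-132 + P) = -128 + P)
107 + o(1/(-26) + 9/8, -43) = 107 + (-128 + (1/(-26) + 9/8)) = 107 + (-128 + (1*(-1/26) + 9*(⅛))) = 107 + (-128 + (-1/26 + 9/8)) = 107 + (-128 + 113/104) = 107 - 13199/104 = -2071/104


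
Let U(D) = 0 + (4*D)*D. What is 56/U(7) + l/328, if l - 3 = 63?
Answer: 559/1148 ≈ 0.48693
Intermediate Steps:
l = 66 (l = 3 + 63 = 66)
U(D) = 4*D² (U(D) = 0 + 4*D² = 4*D²)
56/U(7) + l/328 = 56/((4*7²)) + 66/328 = 56/((4*49)) + 66*(1/328) = 56/196 + 33/164 = 56*(1/196) + 33/164 = 2/7 + 33/164 = 559/1148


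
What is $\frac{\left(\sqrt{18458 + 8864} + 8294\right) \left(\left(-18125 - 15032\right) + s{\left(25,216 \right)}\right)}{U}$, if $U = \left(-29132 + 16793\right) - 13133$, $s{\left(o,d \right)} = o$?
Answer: $\frac{34349601}{3184} + \frac{8283 \sqrt{27322}}{6368} \approx 11003.0$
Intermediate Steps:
$U = -25472$ ($U = -12339 - 13133 = -25472$)
$\frac{\left(\sqrt{18458 + 8864} + 8294\right) \left(\left(-18125 - 15032\right) + s{\left(25,216 \right)}\right)}{U} = \frac{\left(\sqrt{18458 + 8864} + 8294\right) \left(\left(-18125 - 15032\right) + 25\right)}{-25472} = \left(\sqrt{27322} + 8294\right) \left(-33157 + 25\right) \left(- \frac{1}{25472}\right) = \left(8294 + \sqrt{27322}\right) \left(-33132\right) \left(- \frac{1}{25472}\right) = \left(-274796808 - 33132 \sqrt{27322}\right) \left(- \frac{1}{25472}\right) = \frac{34349601}{3184} + \frac{8283 \sqrt{27322}}{6368}$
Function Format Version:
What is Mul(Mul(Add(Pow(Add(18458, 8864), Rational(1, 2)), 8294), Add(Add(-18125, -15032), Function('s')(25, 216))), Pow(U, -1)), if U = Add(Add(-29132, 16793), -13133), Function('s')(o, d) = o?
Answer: Add(Rational(34349601, 3184), Mul(Rational(8283, 6368), Pow(27322, Rational(1, 2)))) ≈ 11003.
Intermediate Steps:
U = -25472 (U = Add(-12339, -13133) = -25472)
Mul(Mul(Add(Pow(Add(18458, 8864), Rational(1, 2)), 8294), Add(Add(-18125, -15032), Function('s')(25, 216))), Pow(U, -1)) = Mul(Mul(Add(Pow(Add(18458, 8864), Rational(1, 2)), 8294), Add(Add(-18125, -15032), 25)), Pow(-25472, -1)) = Mul(Mul(Add(Pow(27322, Rational(1, 2)), 8294), Add(-33157, 25)), Rational(-1, 25472)) = Mul(Mul(Add(8294, Pow(27322, Rational(1, 2))), -33132), Rational(-1, 25472)) = Mul(Add(-274796808, Mul(-33132, Pow(27322, Rational(1, 2)))), Rational(-1, 25472)) = Add(Rational(34349601, 3184), Mul(Rational(8283, 6368), Pow(27322, Rational(1, 2))))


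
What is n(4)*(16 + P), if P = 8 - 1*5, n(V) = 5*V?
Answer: 380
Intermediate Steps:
P = 3 (P = 8 - 5 = 3)
n(4)*(16 + P) = (5*4)*(16 + 3) = 20*19 = 380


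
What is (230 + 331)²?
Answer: 314721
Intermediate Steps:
(230 + 331)² = 561² = 314721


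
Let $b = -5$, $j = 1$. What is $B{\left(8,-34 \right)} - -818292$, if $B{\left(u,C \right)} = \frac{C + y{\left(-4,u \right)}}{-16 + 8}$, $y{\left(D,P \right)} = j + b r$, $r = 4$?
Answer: $\frac{6546389}{8} \approx 8.183 \cdot 10^{5}$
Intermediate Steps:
$y{\left(D,P \right)} = -19$ ($y{\left(D,P \right)} = 1 - 20 = -19$)
$B{\left(u,C \right)} = \frac{19}{8} - \frac{C}{8}$ ($B{\left(u,C \right)} = \frac{C - 19}{-16 + 8} = \frac{-19 + C}{-8} = \left(-19 + C\right) \left(- \frac{1}{8}\right) = \frac{19}{8} - \frac{C}{8}$)
$B{\left(8,-34 \right)} - -818292 = \left(\frac{19}{8} - - \frac{17}{4}\right) - -818292 = \left(\frac{19}{8} + \frac{17}{4}\right) + 818292 = \frac{53}{8} + 818292 = \frac{6546389}{8}$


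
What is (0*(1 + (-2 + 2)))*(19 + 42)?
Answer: 0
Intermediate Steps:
(0*(1 + (-2 + 2)))*(19 + 42) = (0*(1 + 0))*61 = (0*1)*61 = 0*61 = 0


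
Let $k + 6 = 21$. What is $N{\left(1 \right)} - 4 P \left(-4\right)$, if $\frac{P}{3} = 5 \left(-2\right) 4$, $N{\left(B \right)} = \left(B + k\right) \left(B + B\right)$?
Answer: $-61440$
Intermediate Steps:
$k = 15$ ($k = -6 + 21 = 15$)
$N{\left(B \right)} = 2 B \left(15 + B\right)$ ($N{\left(B \right)} = \left(B + 15\right) \left(B + B\right) = \left(15 + B\right) 2 B = 2 B \left(15 + B\right)$)
$P = -120$ ($P = 3 \cdot 5 \left(-2\right) 4 = 3 \left(\left(-10\right) 4\right) = 3 \left(-40\right) = -120$)
$N{\left(1 \right)} - 4 P \left(-4\right) = 2 \cdot 1 \left(15 + 1\right) \left(-4\right) \left(-120\right) \left(-4\right) = 2 \cdot 1 \cdot 16 \cdot 480 \left(-4\right) = 32 \left(-1920\right) = -61440$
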